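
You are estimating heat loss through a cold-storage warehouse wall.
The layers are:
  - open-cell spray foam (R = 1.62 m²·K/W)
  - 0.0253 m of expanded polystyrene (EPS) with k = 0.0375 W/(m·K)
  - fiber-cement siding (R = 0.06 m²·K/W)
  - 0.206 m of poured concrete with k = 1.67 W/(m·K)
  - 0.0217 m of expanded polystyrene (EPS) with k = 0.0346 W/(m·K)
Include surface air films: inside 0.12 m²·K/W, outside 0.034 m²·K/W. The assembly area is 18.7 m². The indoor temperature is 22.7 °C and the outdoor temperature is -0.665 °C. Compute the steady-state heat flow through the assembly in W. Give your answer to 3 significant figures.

134 W

0.0253/0.0375 = 0.6747
0.206/1.67 = 0.1234
0.0217/0.0346 = 0.6272
R_total = 0.12 + 1.62 + 0.6747 + 0.06 + 0.1234 + 0.6272 + 0.034 = 3.259 m²·K/W
Q = A·ΔT/R = 18.7 × (22.7 − (-0.665)) / 3.259 = 134.1 W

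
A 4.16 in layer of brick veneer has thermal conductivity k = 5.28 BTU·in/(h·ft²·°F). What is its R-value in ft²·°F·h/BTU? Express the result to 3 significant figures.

0.788 ft²·°F·h/BTU

R = L/k = 4.16/5.28 = 0.7879 ft²·°F·h/BTU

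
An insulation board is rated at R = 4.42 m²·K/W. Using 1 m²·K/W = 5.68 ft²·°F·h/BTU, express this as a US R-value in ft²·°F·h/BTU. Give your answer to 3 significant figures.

25.1 ft²·°F·h/BTU

R_US = 4.42 × 5.68 = 25.11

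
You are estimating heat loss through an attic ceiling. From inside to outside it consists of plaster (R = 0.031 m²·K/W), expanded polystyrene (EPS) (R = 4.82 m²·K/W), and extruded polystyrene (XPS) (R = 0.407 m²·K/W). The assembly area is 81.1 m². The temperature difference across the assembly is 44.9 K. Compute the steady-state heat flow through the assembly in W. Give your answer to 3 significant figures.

R_total = 0.031 + 4.82 + 0.407 = 5.258 m²·K/W
Q = A·ΔT/R = 81.1 × 44.9 / 5.258 = 692.5 W

693 W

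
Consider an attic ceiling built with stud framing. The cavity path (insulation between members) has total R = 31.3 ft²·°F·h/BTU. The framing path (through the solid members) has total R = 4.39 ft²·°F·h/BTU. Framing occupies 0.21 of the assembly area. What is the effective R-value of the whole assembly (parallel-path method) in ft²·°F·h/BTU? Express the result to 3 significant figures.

U_eff = 0.79/31.3 + 0.21/4.39 = 0.02524 + 0.04784 = 0.07308
R_eff = 1/U_eff = 13.68 ft²·°F·h/BTU

13.7 ft²·°F·h/BTU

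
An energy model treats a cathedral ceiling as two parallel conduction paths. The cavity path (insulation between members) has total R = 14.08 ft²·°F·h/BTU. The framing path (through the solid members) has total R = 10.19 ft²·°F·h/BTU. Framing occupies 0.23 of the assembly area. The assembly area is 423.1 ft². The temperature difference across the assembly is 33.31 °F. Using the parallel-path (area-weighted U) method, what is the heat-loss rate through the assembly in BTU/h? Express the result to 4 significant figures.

1089 BTU/h

U_eff = 0.77/14.08 + 0.23/10.19 = 0.054688 + 0.022571 = 0.077259
R_eff = 1/U_eff = 12.944 ft²·°F·h/BTU
Q = 423.1 × 33.31 / 12.944 = 1088.8 BTU/h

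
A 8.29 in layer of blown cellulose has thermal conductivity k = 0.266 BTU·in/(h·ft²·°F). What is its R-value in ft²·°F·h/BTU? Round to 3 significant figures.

31.2 ft²·°F·h/BTU

R = L/k = 8.29/0.266 = 31.17 ft²·°F·h/BTU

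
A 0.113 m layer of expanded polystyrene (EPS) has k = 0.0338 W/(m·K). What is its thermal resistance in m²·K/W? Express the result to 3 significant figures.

3.34 m²·K/W

R = L/k = 0.113/0.0338 = 3.343 m²·K/W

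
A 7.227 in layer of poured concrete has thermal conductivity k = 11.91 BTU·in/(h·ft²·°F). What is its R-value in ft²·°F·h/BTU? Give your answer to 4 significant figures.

0.6068 ft²·°F·h/BTU

R = L/k = 7.227/11.91 = 0.6068 ft²·°F·h/BTU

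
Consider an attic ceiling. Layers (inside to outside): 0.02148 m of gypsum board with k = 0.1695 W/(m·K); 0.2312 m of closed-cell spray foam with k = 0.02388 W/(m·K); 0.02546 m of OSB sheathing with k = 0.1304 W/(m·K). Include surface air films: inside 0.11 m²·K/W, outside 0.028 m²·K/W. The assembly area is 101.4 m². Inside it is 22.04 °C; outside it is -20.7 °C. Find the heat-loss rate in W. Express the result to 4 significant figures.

427.3 W

0.02148/0.1695 = 0.12673
0.2312/0.02388 = 9.6817
0.02546/0.1304 = 0.19525
R_total = 0.11 + 0.12673 + 9.6817 + 0.19525 + 0.028 = 10.142 m²·K/W
Q = A·ΔT/R = 101.4 × (22.04 − (-20.7)) / 10.142 = 427.33 W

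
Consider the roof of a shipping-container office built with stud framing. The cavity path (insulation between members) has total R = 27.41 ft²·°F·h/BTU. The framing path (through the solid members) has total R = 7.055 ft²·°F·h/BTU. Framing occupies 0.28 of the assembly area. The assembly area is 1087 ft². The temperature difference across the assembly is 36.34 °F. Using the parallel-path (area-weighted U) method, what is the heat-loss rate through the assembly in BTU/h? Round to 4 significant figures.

2605 BTU/h

U_eff = 0.72/27.41 + 0.28/7.055 = 0.026268 + 0.039688 = 0.065956
R_eff = 1/U_eff = 15.162 ft²·°F·h/BTU
Q = 1087 × 36.34 / 15.162 = 2605.4 BTU/h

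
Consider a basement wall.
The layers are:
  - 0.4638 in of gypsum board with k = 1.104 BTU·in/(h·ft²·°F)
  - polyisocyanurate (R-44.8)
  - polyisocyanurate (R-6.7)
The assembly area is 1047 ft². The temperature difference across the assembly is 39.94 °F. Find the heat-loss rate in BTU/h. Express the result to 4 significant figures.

0.4638/1.104 = 0.42011
R_total = 0.42011 + 44.8 + 6.7 = 51.92 ft²·°F·h/BTU
Q = A·ΔT/R = 1047 × 39.94 / 51.92 = 805.41 BTU/h

805.4 BTU/h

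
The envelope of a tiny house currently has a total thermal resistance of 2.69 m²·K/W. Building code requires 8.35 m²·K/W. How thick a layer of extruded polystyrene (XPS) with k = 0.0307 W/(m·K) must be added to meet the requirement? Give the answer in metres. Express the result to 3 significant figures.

0.174 m

ΔR = 8.35 − 2.69 = 5.66 m²·K/W
L = ΔR × k = 5.66 × 0.0307 = 0.1738 m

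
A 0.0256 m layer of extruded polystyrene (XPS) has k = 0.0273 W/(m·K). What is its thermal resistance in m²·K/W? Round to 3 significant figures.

R = L/k = 0.0256/0.0273 = 0.9377 m²·K/W

0.938 m²·K/W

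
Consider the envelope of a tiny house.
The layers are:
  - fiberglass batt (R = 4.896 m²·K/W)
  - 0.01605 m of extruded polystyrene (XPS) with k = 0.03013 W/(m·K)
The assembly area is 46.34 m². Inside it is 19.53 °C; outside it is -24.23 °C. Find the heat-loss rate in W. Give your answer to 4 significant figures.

373.5 W

0.01605/0.03013 = 0.53269
R_total = 4.896 + 0.53269 = 5.4287 m²·K/W
Q = A·ΔT/R = 46.34 × (19.53 − (-24.23)) / 5.4287 = 373.54 W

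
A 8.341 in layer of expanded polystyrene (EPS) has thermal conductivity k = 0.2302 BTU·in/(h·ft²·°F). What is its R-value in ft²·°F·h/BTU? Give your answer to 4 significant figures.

R = L/k = 8.341/0.2302 = 36.234 ft²·°F·h/BTU

36.23 ft²·°F·h/BTU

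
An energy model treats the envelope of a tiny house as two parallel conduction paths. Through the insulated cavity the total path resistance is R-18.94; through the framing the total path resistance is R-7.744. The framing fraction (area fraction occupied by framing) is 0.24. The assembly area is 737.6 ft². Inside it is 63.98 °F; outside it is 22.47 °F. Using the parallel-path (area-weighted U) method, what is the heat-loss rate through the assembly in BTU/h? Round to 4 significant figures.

U_eff = 0.76/18.94 + 0.24/7.744 = 0.040127 + 0.030992 = 0.071118
R_eff = 1/U_eff = 14.061 ft²·°F·h/BTU
Q = 737.6 × (63.98 − 22.47) / 14.061 = 2177.5 BTU/h

2177 BTU/h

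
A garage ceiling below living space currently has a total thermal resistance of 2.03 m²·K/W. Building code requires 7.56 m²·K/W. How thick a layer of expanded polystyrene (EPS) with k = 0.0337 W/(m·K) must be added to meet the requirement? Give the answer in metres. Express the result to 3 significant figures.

ΔR = 7.56 − 2.03 = 5.53 m²·K/W
L = ΔR × k = 5.53 × 0.0337 = 0.1864 m

0.186 m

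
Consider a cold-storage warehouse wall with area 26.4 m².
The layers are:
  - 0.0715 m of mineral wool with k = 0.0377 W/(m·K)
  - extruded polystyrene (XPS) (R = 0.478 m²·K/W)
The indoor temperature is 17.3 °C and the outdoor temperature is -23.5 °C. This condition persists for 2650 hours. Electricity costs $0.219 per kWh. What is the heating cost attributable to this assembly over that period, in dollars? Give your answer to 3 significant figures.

263 dollars

0.0715/0.0377 = 1.897
R_total = 1.897 + 0.478 = 2.375 m²·K/W
Q = 26.4 × (17.3 − (-23.5)) / 2.375 = 453.6 W
E = 453.6 W × 2650 h / 1000 = 1202 kWh
Cost = 1202 × 0.219 = $263.3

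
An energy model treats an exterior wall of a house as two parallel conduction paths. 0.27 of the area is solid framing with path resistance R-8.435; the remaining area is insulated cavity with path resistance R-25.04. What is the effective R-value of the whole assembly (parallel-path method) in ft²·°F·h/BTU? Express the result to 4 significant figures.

16.35 ft²·°F·h/BTU

U_eff = 0.73/25.04 + 0.27/8.435 = 0.029153 + 0.032009 = 0.061163
R_eff = 1/U_eff = 16.35 ft²·°F·h/BTU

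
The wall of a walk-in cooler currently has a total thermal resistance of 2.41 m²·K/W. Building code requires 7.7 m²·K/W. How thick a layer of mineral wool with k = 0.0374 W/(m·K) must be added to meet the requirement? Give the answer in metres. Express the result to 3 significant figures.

ΔR = 7.7 − 2.41 = 5.29 m²·K/W
L = ΔR × k = 5.29 × 0.0374 = 0.1978 m

0.198 m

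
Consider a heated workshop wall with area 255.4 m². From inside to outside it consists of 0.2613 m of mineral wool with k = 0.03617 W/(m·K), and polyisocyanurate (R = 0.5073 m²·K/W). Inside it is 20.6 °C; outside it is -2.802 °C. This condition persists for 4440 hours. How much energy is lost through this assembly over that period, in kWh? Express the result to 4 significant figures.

0.2613/0.03617 = 7.2242
R_total = 7.2242 + 0.5073 = 7.7315 m²·K/W
Q = 255.4 × (20.6 − (-2.802)) / 7.7315 = 773.05 W
E = 773.05 W × 4440 h / 1000 = 3432.4 kWh

3432 kWh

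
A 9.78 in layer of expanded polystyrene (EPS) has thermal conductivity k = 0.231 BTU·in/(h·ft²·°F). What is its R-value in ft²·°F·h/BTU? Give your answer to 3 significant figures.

42.3 ft²·°F·h/BTU

R = L/k = 9.78/0.231 = 42.34 ft²·°F·h/BTU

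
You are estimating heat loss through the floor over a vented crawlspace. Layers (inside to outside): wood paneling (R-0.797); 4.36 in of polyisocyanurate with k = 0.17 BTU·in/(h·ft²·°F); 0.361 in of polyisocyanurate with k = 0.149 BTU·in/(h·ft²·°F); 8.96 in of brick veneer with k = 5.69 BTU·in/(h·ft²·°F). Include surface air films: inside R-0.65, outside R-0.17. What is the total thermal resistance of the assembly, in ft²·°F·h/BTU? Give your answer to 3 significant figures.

31.3 ft²·°F·h/BTU

4.36/0.17 = 25.65
0.361/0.149 = 2.423
8.96/5.69 = 1.575
R_total = 0.65 + 0.797 + 25.65 + 2.423 + 1.575 + 0.17 = 31.26 ft²·°F·h/BTU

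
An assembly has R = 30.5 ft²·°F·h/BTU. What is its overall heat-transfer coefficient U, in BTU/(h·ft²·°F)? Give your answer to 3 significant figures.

U = 1/R = 1/30.5 = 0.03279

0.0328 BTU/(h·ft²·°F)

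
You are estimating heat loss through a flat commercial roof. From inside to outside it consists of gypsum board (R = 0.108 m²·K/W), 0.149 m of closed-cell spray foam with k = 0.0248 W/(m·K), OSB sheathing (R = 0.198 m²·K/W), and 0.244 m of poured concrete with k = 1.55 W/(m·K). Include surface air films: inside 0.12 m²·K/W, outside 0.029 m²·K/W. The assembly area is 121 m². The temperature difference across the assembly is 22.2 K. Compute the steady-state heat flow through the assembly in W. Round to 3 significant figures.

406 W

0.149/0.0248 = 6.008
0.244/1.55 = 0.1574
R_total = 0.12 + 0.108 + 6.008 + 0.198 + 0.1574 + 0.029 = 6.62 m²·K/W
Q = A·ΔT/R = 121 × 22.2 / 6.62 = 405.7 W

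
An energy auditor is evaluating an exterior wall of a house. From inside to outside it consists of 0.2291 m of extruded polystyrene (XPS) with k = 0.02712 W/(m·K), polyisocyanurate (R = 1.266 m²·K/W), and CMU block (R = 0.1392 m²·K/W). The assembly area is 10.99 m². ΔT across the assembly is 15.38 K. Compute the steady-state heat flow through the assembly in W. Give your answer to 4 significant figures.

17.16 W

0.2291/0.02712 = 8.4476
R_total = 8.4476 + 1.266 + 0.1392 = 9.8528 m²·K/W
Q = A·ΔT/R = 10.99 × 15.38 / 9.8528 = 17.155 W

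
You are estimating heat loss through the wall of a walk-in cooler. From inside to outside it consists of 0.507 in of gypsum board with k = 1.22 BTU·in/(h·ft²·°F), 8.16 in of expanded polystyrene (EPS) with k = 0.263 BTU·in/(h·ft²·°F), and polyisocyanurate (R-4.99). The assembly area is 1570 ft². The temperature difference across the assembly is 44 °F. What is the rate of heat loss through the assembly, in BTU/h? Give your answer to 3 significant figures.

1900 BTU/h

0.507/1.22 = 0.4156
8.16/0.263 = 31.03
R_total = 0.4156 + 31.03 + 4.99 = 36.43 ft²·°F·h/BTU
Q = A·ΔT/R = 1570 × 44 / 36.43 = 1896 BTU/h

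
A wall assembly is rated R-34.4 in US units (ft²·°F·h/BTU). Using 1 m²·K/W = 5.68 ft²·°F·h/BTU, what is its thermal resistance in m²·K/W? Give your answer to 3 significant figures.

6.06 m²·K/W

R_SI = 34.4/5.68 = 6.056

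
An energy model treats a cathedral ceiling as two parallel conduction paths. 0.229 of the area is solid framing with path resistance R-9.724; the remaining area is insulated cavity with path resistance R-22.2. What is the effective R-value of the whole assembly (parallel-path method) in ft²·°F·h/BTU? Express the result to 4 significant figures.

17.16 ft²·°F·h/BTU

U_eff = 0.771/22.2 + 0.229/9.724 = 0.03473 + 0.02355 = 0.05828
R_eff = 1/U_eff = 17.159 ft²·°F·h/BTU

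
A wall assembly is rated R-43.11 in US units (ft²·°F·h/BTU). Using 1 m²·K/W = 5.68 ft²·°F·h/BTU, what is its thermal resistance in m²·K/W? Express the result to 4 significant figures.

R_SI = 43.11/5.68 = 7.5898

7.590 m²·K/W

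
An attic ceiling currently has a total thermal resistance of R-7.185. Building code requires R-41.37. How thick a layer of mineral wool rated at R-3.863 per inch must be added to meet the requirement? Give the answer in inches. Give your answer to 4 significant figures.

ΔR = 41.37 − 7.185 = 34.185 ft²·°F·h/BTU
L = ΔR / (R/in) = 34.185/3.863 = 8.8493 in

8.849 in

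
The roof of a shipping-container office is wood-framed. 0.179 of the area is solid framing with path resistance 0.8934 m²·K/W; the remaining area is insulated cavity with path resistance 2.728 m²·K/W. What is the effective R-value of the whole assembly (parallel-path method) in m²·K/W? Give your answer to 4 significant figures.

1.995 m²·K/W

U_eff = 0.821/2.728 + 0.179/0.8934 = 0.30095 + 0.20036 = 0.50131
R_eff = 1/U_eff = 1.9948 m²·K/W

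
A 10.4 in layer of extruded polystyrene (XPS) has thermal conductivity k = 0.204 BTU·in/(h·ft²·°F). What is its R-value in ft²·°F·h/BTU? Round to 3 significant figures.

51.0 ft²·°F·h/BTU

R = L/k = 10.4/0.204 = 50.98 ft²·°F·h/BTU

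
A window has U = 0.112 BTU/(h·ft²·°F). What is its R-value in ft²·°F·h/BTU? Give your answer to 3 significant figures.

R = 1/U = 1/0.112 = 8.929

8.93 ft²·°F·h/BTU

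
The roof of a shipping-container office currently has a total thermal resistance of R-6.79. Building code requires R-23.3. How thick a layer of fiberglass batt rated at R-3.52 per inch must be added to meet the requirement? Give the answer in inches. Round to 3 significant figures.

4.69 in

ΔR = 23.3 − 6.79 = 16.51 ft²·°F·h/BTU
L = ΔR / (R/in) = 16.51/3.52 = 4.69 in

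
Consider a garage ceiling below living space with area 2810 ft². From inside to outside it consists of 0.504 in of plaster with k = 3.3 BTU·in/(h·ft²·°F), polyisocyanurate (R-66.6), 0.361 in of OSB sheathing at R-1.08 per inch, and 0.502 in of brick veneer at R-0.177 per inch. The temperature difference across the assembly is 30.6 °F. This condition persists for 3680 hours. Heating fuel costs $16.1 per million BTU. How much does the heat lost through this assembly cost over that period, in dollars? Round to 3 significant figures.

75.8 dollars

0.504/3.3 = 0.1527
0.361 × 1.08 = 0.3899
0.502 × 0.177 = 0.08885
R_total = 0.1527 + 66.6 + 0.3899 + 0.08885 = 67.23 ft²·°F·h/BTU
Q = 2810 × 30.6 / 67.23 = 1279 BTU/h
E = 1279 × 3680 = 4707000 BTU
Cost = 4707000/10⁶ × 16.1 = $75.78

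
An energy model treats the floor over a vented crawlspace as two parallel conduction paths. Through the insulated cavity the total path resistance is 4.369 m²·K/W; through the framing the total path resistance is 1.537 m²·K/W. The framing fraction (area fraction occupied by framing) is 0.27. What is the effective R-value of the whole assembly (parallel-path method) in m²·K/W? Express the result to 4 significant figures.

U_eff = 0.73/4.369 + 0.27/1.537 = 0.16709 + 0.17567 = 0.34275
R_eff = 1/U_eff = 2.9176 m²·K/W

2.918 m²·K/W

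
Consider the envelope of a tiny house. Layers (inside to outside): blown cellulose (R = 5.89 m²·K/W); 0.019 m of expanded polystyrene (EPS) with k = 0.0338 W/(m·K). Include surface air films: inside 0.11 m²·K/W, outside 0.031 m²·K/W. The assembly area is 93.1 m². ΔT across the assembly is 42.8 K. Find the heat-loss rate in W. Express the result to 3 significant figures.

0.019/0.0338 = 0.5621
R_total = 0.11 + 5.89 + 0.5621 + 0.031 = 6.593 m²·K/W
Q = A·ΔT/R = 93.1 × 42.8 / 6.593 = 604.4 W

604 W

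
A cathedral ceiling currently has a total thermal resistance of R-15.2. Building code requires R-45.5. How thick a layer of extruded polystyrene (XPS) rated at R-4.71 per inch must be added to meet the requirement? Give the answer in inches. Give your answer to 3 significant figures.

6.43 in

ΔR = 45.5 − 15.2 = 30.3 ft²·°F·h/BTU
L = ΔR / (R/in) = 30.3/4.71 = 6.433 in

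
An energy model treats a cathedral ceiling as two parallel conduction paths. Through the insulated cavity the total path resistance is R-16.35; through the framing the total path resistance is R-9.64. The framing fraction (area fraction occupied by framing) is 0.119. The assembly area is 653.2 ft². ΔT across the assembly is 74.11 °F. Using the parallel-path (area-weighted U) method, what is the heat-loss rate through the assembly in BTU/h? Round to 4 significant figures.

3206 BTU/h

U_eff = 0.881/16.35 + 0.119/9.64 = 0.053884 + 0.012344 = 0.066228
R_eff = 1/U_eff = 15.099 ft²·°F·h/BTU
Q = 653.2 × 74.11 / 15.099 = 3206 BTU/h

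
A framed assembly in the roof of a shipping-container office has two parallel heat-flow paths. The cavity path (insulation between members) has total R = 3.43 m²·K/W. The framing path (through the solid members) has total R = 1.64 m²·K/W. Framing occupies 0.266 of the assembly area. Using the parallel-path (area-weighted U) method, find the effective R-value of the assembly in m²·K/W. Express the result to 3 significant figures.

2.66 m²·K/W

U_eff = 0.734/3.43 + 0.266/1.64 = 0.214 + 0.1622 = 0.3762
R_eff = 1/U_eff = 2.658 m²·K/W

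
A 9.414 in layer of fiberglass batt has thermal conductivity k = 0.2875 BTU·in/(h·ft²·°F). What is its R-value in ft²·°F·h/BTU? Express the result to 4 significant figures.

R = L/k = 9.414/0.2875 = 32.744 ft²·°F·h/BTU

32.74 ft²·°F·h/BTU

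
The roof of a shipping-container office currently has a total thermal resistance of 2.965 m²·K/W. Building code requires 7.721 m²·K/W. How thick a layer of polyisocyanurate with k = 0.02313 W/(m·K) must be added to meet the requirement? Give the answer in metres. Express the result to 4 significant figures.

ΔR = 7.721 − 2.965 = 4.756 m²·K/W
L = ΔR × k = 4.756 × 0.02313 = 0.11001 m

0.1100 m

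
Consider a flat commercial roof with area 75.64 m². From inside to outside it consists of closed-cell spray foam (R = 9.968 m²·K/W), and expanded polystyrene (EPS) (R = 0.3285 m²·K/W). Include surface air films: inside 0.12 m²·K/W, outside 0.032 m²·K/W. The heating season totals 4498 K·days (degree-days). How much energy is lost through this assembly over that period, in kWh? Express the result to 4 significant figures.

781.5 kWh

R_total = 0.12 + 9.968 + 0.3285 + 0.032 = 10.448 m²·K/W
E = A × HDD × 24 / R / 1000 = 75.64 × 4498 × 24 / 10.448 / 1000 = 781.5 kWh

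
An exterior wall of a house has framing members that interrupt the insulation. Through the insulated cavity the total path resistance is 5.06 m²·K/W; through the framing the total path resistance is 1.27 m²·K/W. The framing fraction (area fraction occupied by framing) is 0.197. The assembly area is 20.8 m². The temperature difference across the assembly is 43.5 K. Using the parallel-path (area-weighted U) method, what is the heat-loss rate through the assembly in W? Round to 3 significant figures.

284 W

U_eff = 0.803/5.06 + 0.197/1.27 = 0.1587 + 0.1551 = 0.3138
R_eff = 1/U_eff = 3.187 m²·K/W
Q = 20.8 × 43.5 / 3.187 = 283.9 W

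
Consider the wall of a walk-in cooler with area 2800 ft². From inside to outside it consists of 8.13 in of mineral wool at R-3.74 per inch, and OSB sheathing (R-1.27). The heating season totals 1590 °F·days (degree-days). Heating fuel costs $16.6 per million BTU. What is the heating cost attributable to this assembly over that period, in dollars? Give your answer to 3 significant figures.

8.13 × 3.74 = 30.41
R_total = 30.41 + 1.27 = 31.68 ft²·°F·h/BTU
E = A × HDD × 24 / R = 2800 × 1590 × 24 / 31.68 = 3373000 BTU
Cost = 3373000/10⁶ × 16.6 = $55.99

56.0 dollars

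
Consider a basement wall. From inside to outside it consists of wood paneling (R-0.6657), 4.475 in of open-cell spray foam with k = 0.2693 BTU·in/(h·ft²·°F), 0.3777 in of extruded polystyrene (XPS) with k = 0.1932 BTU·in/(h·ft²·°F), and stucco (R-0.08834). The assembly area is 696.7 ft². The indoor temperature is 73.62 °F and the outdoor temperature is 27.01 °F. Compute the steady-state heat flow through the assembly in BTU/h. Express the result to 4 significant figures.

4.475/0.2693 = 16.617
0.3777/0.1932 = 1.955
R_total = 0.6657 + 16.617 + 1.955 + 0.08834 = 19.326 ft²·°F·h/BTU
Q = A·ΔT/R = 696.7 × (73.62 − 27.01) / 19.326 = 1680.3 BTU/h

1680 BTU/h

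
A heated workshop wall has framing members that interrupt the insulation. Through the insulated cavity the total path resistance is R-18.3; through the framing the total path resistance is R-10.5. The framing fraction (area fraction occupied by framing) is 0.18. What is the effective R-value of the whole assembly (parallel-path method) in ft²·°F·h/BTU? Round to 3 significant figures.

16.1 ft²·°F·h/BTU

U_eff = 0.82/18.3 + 0.18/10.5 = 0.04481 + 0.01714 = 0.06195
R_eff = 1/U_eff = 16.14 ft²·°F·h/BTU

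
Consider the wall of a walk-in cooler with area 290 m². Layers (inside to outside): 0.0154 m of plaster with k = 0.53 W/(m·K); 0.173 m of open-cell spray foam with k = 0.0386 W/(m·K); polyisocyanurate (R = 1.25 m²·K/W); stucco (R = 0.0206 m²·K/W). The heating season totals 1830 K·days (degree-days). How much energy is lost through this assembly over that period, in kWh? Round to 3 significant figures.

2200 kWh

0.0154/0.53 = 0.02906
0.173/0.0386 = 4.482
R_total = 0.02906 + 4.482 + 1.25 + 0.0206 = 5.782 m²·K/W
E = A × HDD × 24 / R / 1000 = 290 × 1830 × 24 / 5.782 / 1000 = 2203 kWh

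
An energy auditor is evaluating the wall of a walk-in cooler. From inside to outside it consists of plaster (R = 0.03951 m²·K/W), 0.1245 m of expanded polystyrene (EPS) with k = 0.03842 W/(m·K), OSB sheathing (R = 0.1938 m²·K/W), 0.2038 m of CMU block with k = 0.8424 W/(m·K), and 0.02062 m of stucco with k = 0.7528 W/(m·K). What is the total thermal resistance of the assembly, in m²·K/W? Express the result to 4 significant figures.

3.743 m²·K/W

0.1245/0.03842 = 3.2405
0.2038/0.8424 = 0.24193
0.02062/0.7528 = 0.027391
R_total = 0.03951 + 3.2405 + 0.1938 + 0.24193 + 0.027391 = 3.7431 m²·K/W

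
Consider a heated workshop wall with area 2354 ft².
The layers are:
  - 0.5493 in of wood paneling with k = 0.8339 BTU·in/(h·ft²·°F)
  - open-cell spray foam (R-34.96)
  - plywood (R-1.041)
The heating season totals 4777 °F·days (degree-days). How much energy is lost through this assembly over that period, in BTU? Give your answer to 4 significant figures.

7362000 BTU

0.5493/0.8339 = 0.65871
R_total = 0.65871 + 34.96 + 1.041 = 36.66 ft²·°F·h/BTU
E = A × HDD × 24 / R = 2354 × 4777 × 24 / 36.66 = 7361800 BTU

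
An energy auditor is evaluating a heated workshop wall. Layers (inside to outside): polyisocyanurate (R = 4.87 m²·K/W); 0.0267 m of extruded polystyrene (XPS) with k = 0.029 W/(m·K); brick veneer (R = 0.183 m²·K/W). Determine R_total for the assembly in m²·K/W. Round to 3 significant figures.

5.97 m²·K/W

0.0267/0.029 = 0.9207
R_total = 4.87 + 0.9207 + 0.183 = 5.974 m²·K/W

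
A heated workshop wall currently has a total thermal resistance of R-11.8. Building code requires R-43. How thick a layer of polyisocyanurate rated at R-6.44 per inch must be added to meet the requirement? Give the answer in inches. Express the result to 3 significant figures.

ΔR = 43 − 11.8 = 31.2 ft²·°F·h/BTU
L = ΔR / (R/in) = 31.2/6.44 = 4.845 in

4.84 in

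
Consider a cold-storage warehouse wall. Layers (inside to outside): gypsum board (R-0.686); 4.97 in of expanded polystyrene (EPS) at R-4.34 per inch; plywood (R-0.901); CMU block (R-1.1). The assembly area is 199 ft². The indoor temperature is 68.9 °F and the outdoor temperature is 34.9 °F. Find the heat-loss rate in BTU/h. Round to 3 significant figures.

279 BTU/h

4.97 × 4.34 = 21.57
R_total = 0.686 + 21.57 + 0.901 + 1.1 = 24.26 ft²·°F·h/BTU
Q = A·ΔT/R = 199 × (68.9 − 34.9) / 24.26 = 278.9 BTU/h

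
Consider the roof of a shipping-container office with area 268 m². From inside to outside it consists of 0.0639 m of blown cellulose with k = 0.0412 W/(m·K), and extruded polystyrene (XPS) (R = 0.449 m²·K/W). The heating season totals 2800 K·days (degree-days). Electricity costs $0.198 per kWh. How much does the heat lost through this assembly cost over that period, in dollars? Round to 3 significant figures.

1780 dollars

0.0639/0.0412 = 1.551
R_total = 1.551 + 0.449 = 2 m²·K/W
E = A × HDD × 24 / R / 1000 = 268 × 2800 × 24 / 2 / 1000 = 9005 kWh
Cost = 9005 × 0.198 = $1783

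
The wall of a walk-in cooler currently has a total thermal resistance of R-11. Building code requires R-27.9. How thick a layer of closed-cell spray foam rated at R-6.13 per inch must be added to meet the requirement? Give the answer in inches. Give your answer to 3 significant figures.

ΔR = 27.9 − 11 = 16.9 ft²·°F·h/BTU
L = ΔR / (R/in) = 16.9/6.13 = 2.757 in

2.76 in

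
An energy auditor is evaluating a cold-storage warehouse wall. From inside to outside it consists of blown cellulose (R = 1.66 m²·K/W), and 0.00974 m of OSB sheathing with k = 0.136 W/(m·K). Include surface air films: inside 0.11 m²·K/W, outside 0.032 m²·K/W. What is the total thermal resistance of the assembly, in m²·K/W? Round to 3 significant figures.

1.87 m²·K/W

0.00974/0.136 = 0.07162
R_total = 0.11 + 1.66 + 0.07162 + 0.032 = 1.874 m²·K/W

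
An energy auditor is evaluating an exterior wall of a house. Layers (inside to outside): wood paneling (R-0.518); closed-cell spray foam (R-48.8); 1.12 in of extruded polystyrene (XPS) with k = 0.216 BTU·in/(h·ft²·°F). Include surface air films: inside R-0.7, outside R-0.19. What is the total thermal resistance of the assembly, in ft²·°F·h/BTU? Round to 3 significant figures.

55.4 ft²·°F·h/BTU

1.12/0.216 = 5.185
R_total = 0.7 + 0.518 + 48.8 + 5.185 + 0.19 = 55.39 ft²·°F·h/BTU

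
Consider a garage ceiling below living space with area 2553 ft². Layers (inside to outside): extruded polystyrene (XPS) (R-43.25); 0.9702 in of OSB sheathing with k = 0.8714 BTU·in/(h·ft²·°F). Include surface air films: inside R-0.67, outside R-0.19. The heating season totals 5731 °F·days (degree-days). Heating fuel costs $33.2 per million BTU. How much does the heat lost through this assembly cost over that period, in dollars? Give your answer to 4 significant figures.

0.9702/0.8714 = 1.1134
R_total = 0.67 + 43.25 + 1.1134 + 0.19 = 45.223 ft²·°F·h/BTU
E = A × HDD × 24 / R = 2553 × 5731 × 24 / 45.223 = 7764800 BTU
Cost = 7764800/10⁶ × 33.2 = $257.79

257.8 dollars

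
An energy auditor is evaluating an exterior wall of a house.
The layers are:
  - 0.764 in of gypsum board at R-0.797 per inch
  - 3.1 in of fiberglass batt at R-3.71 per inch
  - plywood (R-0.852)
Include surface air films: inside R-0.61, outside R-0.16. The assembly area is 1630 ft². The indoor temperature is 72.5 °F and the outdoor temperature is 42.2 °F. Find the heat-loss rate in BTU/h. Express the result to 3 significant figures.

3600 BTU/h

0.764 × 0.797 = 0.6089
3.1 × 3.71 = 11.5
R_total = 0.61 + 0.6089 + 11.5 + 0.852 + 0.16 = 13.73 ft²·°F·h/BTU
Q = A·ΔT/R = 1630 × (72.5 − 42.2) / 13.73 = 3597 BTU/h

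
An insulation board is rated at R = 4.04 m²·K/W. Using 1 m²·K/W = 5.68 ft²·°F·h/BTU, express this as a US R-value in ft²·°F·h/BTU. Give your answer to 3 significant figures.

R_US = 4.04 × 5.68 = 22.95

22.9 ft²·°F·h/BTU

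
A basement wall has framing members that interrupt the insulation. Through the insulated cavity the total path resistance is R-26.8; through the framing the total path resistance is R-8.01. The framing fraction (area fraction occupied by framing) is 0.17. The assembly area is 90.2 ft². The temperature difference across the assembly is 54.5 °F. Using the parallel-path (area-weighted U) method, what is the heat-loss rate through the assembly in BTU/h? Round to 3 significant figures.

U_eff = 0.83/26.8 + 0.17/8.01 = 0.03097 + 0.02122 = 0.05219
R_eff = 1/U_eff = 19.16 ft²·°F·h/BTU
Q = 90.2 × 54.5 / 19.16 = 256.6 BTU/h

257 BTU/h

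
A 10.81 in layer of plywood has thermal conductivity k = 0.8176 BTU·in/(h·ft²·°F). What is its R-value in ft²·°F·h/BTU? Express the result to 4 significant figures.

13.22 ft²·°F·h/BTU

R = L/k = 10.81/0.8176 = 13.222 ft²·°F·h/BTU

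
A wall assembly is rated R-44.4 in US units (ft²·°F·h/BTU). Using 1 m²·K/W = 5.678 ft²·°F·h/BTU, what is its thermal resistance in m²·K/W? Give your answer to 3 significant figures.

R_SI = 44.4/5.678 = 7.82

7.82 m²·K/W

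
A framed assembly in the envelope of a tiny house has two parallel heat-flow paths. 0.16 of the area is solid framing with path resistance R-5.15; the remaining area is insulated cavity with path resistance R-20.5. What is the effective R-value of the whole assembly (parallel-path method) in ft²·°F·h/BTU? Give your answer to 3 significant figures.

13.9 ft²·°F·h/BTU

U_eff = 0.84/20.5 + 0.16/5.15 = 0.04098 + 0.03107 = 0.07204
R_eff = 1/U_eff = 13.88 ft²·°F·h/BTU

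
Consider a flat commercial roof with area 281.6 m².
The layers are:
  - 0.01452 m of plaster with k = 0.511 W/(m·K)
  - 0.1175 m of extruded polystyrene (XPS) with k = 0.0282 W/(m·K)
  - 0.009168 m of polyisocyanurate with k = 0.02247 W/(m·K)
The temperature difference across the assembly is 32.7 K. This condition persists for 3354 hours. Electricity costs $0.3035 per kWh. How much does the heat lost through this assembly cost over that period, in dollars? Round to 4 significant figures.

2036 dollars

0.01452/0.511 = 0.028415
0.1175/0.0282 = 4.1667
0.009168/0.02247 = 0.40801
R_total = 0.028415 + 4.1667 + 0.40801 = 4.6031 m²·K/W
Q = 281.6 × 32.7 / 4.6031 = 2000.5 W
E = 2000.5 W × 3354 h / 1000 = 6709.6 kWh
Cost = 6709.6 × 0.3035 = $2036.4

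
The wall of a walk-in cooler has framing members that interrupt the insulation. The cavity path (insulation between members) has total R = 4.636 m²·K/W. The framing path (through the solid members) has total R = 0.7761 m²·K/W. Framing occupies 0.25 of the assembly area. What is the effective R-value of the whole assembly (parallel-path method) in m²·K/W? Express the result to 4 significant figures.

U_eff = 0.75/4.636 + 0.25/0.7761 = 0.16178 + 0.32212 = 0.4839
R_eff = 1/U_eff = 2.0665 m²·K/W

2.067 m²·K/W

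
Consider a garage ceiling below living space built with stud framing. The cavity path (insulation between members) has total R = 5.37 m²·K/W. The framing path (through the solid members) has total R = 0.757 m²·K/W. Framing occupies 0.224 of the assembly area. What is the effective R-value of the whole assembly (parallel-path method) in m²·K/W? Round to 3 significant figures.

U_eff = 0.776/5.37 + 0.224/0.757 = 0.1445 + 0.2959 = 0.4404
R_eff = 1/U_eff = 2.271 m²·K/W

2.27 m²·K/W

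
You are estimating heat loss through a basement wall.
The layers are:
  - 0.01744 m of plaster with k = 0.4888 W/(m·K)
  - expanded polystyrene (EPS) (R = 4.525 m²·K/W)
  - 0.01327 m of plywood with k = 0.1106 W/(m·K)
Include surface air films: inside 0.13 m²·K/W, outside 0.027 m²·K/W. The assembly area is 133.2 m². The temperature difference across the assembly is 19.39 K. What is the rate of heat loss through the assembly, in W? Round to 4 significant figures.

533.9 W

0.01744/0.4888 = 0.035679
0.01327/0.1106 = 0.11998
R_total = 0.13 + 0.035679 + 4.525 + 0.11998 + 0.027 = 4.8377 m²·K/W
Q = A·ΔT/R = 133.2 × 19.39 / 4.8377 = 533.88 W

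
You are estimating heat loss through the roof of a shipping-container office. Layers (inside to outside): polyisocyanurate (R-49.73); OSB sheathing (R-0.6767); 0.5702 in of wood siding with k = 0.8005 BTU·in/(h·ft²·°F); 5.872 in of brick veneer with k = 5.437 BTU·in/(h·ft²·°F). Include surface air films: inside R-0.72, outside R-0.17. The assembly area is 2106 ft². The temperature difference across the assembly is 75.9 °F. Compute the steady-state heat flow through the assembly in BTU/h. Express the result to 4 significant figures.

0.5702/0.8005 = 0.7123
5.872/5.437 = 1.08
R_total = 0.72 + 49.73 + 0.6767 + 0.7123 + 1.08 + 0.17 = 53.089 ft²·°F·h/BTU
Q = A·ΔT/R = 2106 × 75.9 / 53.089 = 3010.9 BTU/h

3011 BTU/h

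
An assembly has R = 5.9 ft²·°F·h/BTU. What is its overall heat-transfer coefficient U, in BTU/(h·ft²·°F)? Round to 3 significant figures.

0.169 BTU/(h·ft²·°F)

U = 1/R = 1/5.9 = 0.1695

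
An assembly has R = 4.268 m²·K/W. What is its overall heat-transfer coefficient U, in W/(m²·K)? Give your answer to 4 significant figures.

0.2343 W/(m²·K)

U = 1/R = 1/4.268 = 0.2343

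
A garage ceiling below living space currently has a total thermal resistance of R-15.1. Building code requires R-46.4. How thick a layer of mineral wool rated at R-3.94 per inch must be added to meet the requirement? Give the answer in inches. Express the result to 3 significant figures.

ΔR = 46.4 − 15.1 = 31.3 ft²·°F·h/BTU
L = ΔR / (R/in) = 31.3/3.94 = 7.944 in

7.94 in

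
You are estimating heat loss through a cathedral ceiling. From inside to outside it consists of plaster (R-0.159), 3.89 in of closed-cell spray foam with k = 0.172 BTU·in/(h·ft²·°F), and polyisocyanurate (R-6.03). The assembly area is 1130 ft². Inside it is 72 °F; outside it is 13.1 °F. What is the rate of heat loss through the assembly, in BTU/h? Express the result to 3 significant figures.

2310 BTU/h

3.89/0.172 = 22.62
R_total = 0.159 + 22.62 + 6.03 = 28.81 ft²·°F·h/BTU
Q = A·ΔT/R = 1130 × (72 − 13.1) / 28.81 = 2311 BTU/h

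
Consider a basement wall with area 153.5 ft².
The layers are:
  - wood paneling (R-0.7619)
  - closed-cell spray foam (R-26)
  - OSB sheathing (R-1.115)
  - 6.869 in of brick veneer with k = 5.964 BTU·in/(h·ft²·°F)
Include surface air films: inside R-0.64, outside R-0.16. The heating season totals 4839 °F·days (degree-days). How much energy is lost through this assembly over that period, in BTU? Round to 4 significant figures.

6.869/5.964 = 1.1517
R_total = 0.64 + 0.7619 + 26 + 1.115 + 1.1517 + 0.16 = 29.829 ft²·°F·h/BTU
E = A × HDD × 24 / R = 153.5 × 4839 × 24 / 29.829 = 597640 BTU

597600 BTU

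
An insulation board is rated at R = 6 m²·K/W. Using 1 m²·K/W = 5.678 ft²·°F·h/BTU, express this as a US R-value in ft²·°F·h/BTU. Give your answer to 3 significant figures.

R_US = 6 × 5.678 = 34.07

34.1 ft²·°F·h/BTU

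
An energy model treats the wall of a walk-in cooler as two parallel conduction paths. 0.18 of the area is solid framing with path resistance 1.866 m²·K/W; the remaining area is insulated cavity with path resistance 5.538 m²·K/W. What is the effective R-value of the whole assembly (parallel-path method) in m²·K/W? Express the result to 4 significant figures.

4.089 m²·K/W

U_eff = 0.82/5.538 + 0.18/1.866 = 0.14807 + 0.096463 = 0.24453
R_eff = 1/U_eff = 4.0895 m²·K/W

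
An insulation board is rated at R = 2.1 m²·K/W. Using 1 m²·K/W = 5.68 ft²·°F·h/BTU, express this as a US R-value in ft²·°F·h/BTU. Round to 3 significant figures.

R_US = 2.1 × 5.68 = 11.93

11.9 ft²·°F·h/BTU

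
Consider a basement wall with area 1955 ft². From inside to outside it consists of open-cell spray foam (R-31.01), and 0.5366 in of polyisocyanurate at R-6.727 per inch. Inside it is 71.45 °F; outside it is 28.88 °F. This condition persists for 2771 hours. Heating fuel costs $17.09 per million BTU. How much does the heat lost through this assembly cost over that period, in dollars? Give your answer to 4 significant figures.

0.5366 × 6.727 = 3.6097
R_total = 31.01 + 3.6097 = 34.62 ft²·°F·h/BTU
Q = 1955 × (71.45 − 28.88) / 34.62 = 2404 BTU/h
E = 2404 × 2771 = 6661400 BTU
Cost = 6661400/10⁶ × 17.09 = $113.84

113.8 dollars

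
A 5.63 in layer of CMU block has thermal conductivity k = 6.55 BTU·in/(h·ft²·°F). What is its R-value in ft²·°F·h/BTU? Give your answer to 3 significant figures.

0.860 ft²·°F·h/BTU

R = L/k = 5.63/6.55 = 0.8595 ft²·°F·h/BTU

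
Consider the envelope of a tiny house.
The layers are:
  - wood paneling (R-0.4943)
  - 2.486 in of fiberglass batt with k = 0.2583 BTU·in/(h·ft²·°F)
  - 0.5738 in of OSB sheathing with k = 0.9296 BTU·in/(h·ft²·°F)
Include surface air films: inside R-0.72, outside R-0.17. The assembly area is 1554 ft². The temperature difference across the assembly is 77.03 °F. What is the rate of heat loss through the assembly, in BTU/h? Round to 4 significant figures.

10300 BTU/h

2.486/0.2583 = 9.6245
0.5738/0.9296 = 0.61725
R_total = 0.72 + 0.4943 + 9.6245 + 0.61725 + 0.17 = 11.626 ft²·°F·h/BTU
Q = A·ΔT/R = 1554 × 77.03 / 11.626 = 10296 BTU/h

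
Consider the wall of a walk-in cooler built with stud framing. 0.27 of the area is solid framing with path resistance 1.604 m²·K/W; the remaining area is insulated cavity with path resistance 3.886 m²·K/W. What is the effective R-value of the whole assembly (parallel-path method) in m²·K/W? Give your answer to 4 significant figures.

U_eff = 0.73/3.886 + 0.27/1.604 = 0.18785 + 0.16833 = 0.35618
R_eff = 1/U_eff = 2.8075 m²·K/W

2.808 m²·K/W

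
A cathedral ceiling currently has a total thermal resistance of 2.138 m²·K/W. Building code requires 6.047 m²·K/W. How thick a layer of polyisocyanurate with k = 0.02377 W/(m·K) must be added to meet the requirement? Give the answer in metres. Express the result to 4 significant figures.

ΔR = 6.047 − 2.138 = 3.909 m²·K/W
L = ΔR × k = 3.909 × 0.02377 = 0.092917 m

0.09292 m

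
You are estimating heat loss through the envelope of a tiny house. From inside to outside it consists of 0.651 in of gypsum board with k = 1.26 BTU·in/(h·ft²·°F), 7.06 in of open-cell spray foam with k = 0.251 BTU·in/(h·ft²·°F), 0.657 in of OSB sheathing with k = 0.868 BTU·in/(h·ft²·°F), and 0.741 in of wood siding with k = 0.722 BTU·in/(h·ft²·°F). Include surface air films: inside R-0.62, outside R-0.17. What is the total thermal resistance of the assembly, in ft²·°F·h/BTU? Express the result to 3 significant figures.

31.2 ft²·°F·h/BTU

0.651/1.26 = 0.5167
7.06/0.251 = 28.13
0.657/0.868 = 0.7569
0.741/0.722 = 1.026
R_total = 0.62 + 0.5167 + 28.13 + 0.7569 + 1.026 + 0.17 = 31.22 ft²·°F·h/BTU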